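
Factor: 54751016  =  2^3*17^1 * 402581^1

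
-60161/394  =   - 153+121/394  =  - 152.69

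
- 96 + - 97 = - 193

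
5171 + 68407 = 73578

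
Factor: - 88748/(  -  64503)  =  2^2*3^( - 3 )*11^1  *  2017^1*2389^( -1)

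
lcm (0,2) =0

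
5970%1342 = 602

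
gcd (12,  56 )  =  4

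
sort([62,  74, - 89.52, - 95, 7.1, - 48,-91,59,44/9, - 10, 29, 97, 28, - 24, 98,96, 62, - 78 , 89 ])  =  [-95, - 91 , - 89.52, - 78, - 48,- 24,-10,44/9, 7.1, 28, 29, 59, 62, 62, 74 , 89, 96 , 97, 98]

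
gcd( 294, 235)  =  1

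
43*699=30057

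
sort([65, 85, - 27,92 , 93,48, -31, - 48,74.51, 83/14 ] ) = [ - 48, - 31,-27,83/14,48,65,74.51,85 , 92,93] 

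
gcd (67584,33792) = 33792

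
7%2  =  1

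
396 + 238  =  634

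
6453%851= 496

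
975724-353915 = 621809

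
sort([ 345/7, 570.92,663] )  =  [345/7 , 570.92,663] 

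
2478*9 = 22302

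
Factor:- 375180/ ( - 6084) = 3^( - 1 )*5^1 * 37^1 = 185/3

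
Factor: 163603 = 11^1*107^1 * 139^1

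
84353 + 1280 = 85633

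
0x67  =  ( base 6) 251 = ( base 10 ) 103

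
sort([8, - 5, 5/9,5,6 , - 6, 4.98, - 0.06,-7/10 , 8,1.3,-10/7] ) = [ - 6, - 5, - 10/7, - 7/10, - 0.06,5/9,1.3, 4.98,5,6,8,  8 ]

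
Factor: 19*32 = 2^5*19^1 = 608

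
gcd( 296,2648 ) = 8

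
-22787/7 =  - 3256 + 5/7 = - 3255.29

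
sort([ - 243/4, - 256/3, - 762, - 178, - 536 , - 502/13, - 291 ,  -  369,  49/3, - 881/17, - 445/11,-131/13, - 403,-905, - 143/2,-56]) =[ - 905,-762,-536, - 403, - 369, -291, - 178, - 256/3, - 143/2,  -  243/4, - 56 , - 881/17  , - 445/11, - 502/13, - 131/13, 49/3] 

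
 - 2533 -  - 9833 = 7300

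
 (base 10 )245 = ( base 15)115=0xf5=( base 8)365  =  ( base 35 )70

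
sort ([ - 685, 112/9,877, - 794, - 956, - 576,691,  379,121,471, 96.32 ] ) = [- 956,-794,-685,-576,112/9,96.32,121,379,471 , 691, 877 ] 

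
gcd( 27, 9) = 9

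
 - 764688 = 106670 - 871358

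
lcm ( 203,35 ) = 1015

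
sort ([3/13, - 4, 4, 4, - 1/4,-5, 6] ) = [ - 5, - 4, - 1/4, 3/13,4,4, 6]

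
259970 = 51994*5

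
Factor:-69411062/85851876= -2^( - 1)*3^(-1 )*7^1*11^(- 1) * 67^1*613^( -1) * 1061^( - 1 )*73999^1 = - 34705531/42925938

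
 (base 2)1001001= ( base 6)201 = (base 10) 73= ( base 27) 2j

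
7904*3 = 23712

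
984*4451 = 4379784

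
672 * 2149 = 1444128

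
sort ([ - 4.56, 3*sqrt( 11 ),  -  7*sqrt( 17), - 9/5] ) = [-7 * sqrt(17), - 4.56 ,-9/5,3* sqrt( 11) ]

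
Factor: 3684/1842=2^1 = 2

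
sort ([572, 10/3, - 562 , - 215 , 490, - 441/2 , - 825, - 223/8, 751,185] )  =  [ - 825, -562,  -  441/2, - 215, - 223/8, 10/3,185,  490, 572, 751]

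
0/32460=0=0.00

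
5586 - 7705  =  - 2119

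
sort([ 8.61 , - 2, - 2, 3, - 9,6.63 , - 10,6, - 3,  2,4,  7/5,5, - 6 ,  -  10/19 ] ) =[ - 10, - 9,-6, -3, - 2, - 2, - 10/19,7/5,2,3,4,5,6,6.63,8.61] 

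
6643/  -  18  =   - 6643/18 = - 369.06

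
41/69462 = 41/69462 = 0.00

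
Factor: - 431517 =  - 3^1*83^1*1733^1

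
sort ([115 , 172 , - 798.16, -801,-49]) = [ - 801, - 798.16, - 49, 115, 172]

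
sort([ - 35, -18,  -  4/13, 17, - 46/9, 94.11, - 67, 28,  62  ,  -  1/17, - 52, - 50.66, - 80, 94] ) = [ - 80, - 67, - 52,  -  50.66, - 35, -18, - 46/9, - 4/13, - 1/17, 17, 28,62,  94, 94.11 ]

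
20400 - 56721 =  - 36321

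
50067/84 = 596 + 1/28 = 596.04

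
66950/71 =942  +  68/71 = 942.96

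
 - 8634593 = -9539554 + 904961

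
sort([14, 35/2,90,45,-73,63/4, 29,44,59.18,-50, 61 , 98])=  [-73, - 50,14, 63/4,35/2,  29,44,45,59.18 , 61, 90  ,  98 ]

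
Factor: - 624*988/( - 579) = 205504/193 = 2^6*13^2*19^1*193^ ( -1) 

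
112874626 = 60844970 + 52029656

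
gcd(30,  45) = 15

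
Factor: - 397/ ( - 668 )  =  2^( - 2)*167^( - 1 )*397^1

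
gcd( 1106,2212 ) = 1106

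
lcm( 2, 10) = 10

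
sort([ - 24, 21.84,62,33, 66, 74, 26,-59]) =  [-59, -24, 21.84 , 26,33,62,66, 74]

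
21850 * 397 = 8674450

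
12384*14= 173376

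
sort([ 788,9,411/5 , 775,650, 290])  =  [ 9, 411/5,290,650, 775 , 788 ]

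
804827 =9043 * 89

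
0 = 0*51962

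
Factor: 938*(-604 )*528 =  - 2^7*3^1*7^1*11^1*67^1*151^1 = - 299139456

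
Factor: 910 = 2^1*5^1*7^1*13^1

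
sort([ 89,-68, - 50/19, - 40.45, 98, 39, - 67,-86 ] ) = [ -86,-68,-67 ,-40.45, - 50/19 , 39,89,  98 ]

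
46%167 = 46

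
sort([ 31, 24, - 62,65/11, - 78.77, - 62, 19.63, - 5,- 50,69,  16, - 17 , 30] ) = [ - 78.77, - 62 , - 62, - 50, - 17,-5,  65/11,  16,19.63,  24, 30,  31,69 ] 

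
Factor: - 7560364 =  - 2^2 *7^1*71^1*3803^1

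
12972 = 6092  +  6880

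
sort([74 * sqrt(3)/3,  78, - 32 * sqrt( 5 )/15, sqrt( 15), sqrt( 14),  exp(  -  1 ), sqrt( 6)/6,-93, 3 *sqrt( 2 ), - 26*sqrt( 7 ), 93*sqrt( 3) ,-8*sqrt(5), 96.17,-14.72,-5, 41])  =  [ - 93,  -  26*sqrt( 7), - 8*sqrt( 5),-14.72,-5, - 32*sqrt(5 ) /15, exp ( - 1 ), sqrt( 6 ) /6, sqrt(14 ), sqrt(15 ), 3*sqrt( 2 ), 41, 74 * sqrt( 3 ) /3, 78,96.17, 93*sqrt( 3) ] 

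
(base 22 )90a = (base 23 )85J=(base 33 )40a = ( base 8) 10416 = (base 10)4366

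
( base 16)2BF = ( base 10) 703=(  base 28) p3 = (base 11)58a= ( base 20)1f3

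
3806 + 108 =3914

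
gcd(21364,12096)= 28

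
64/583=64/583 = 0.11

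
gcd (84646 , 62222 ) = 2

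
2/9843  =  2/9843 = 0.00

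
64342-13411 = 50931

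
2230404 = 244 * 9141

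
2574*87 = 223938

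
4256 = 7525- 3269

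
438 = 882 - 444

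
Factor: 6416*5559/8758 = 2^3*3^1*17^1*29^ ( - 1 ) * 109^1*151^( - 1 )*401^1 = 17833272/4379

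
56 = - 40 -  - 96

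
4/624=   1/156 = 0.01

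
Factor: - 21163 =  -21163^1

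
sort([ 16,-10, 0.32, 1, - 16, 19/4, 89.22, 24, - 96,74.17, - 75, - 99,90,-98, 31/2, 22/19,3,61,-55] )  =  [-99, - 98,- 96, - 75, - 55,-16, - 10 , 0.32, 1, 22/19, 3 , 19/4,  31/2, 16, 24,  61, 74.17,89.22,90]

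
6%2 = 0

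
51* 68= 3468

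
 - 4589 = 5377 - 9966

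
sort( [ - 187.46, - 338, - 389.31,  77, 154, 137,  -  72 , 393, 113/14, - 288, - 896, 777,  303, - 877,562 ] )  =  [ - 896, - 877,-389.31, - 338, - 288, - 187.46, - 72, 113/14,77, 137,  154, 303 , 393, 562,777 ] 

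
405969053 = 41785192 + 364183861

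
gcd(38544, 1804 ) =44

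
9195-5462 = 3733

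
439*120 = 52680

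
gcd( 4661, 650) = 1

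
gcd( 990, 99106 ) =2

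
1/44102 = 1/44102 = 0.00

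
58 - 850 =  - 792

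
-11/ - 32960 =11/32960 = 0.00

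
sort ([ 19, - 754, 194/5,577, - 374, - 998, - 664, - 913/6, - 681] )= [ - 998, - 754, - 681, -664, - 374, - 913/6, 19,194/5, 577 ] 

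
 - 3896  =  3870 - 7766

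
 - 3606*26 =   -  93756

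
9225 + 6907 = 16132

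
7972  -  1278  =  6694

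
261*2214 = 577854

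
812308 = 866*938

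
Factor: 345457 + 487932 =833389^1 = 833389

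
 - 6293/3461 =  - 6293/3461 = - 1.82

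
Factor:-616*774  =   - 2^4*3^2 * 7^1*11^1*43^1= -476784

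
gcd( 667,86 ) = 1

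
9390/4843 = 9390/4843  =  1.94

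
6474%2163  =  2148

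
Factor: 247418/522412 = 323/682 = 2^( - 1)*11^( - 1 )*17^1*19^1*31^(  -  1)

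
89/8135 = 89/8135 = 0.01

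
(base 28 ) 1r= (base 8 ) 67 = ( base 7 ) 106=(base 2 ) 110111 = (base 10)55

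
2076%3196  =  2076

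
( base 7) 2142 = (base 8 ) 1375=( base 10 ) 765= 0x2fd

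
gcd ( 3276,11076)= 156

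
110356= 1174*94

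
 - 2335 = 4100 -6435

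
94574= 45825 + 48749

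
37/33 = 37/33 = 1.12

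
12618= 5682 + 6936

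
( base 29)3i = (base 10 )105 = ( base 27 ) 3O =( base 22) 4h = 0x69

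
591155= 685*863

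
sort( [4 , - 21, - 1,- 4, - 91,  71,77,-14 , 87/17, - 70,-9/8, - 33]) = [ - 91, - 70, - 33, - 21,  -  14, - 4, - 9/8, - 1,4,  87/17,  71,  77] 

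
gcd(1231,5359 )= 1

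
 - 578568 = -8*72321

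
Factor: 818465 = 5^1*  17^1*9629^1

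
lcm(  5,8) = 40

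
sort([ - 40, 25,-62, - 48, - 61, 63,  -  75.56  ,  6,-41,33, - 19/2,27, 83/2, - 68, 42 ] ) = [  -  75.56, - 68,-62, - 61,- 48, - 41,  -  40,  -  19/2,6,25, 27, 33,83/2 , 42, 63 ] 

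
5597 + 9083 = 14680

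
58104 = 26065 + 32039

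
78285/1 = 78285 = 78285.00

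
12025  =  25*481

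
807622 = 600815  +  206807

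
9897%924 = 657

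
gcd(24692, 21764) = 4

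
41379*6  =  248274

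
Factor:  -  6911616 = -2^7*3^1*41^1 * 439^1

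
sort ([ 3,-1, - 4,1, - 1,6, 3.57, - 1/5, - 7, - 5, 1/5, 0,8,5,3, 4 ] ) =[-7,-5,-4, - 1,-1,-1/5,  0,1/5,1, 3,3, 3.57, 4 , 5, 6, 8 ] 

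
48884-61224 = -12340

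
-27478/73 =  - 377 + 43/73 = -376.41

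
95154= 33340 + 61814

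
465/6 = 155/2 =77.50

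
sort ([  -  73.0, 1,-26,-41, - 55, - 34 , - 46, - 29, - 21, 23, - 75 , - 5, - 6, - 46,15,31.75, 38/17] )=[- 75  , - 73.0,-55, - 46, - 46, - 41, - 34, - 29, - 26, - 21, - 6, - 5, 1, 38/17, 15,  23,31.75]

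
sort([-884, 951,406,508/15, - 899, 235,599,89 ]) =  [ - 899,- 884 , 508/15,89,235, 406, 599,951] 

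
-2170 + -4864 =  - 7034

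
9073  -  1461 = 7612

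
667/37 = 667/37 = 18.03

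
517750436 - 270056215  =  247694221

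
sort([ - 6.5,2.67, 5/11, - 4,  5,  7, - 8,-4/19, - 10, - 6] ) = [-10, - 8,-6.5, - 6, - 4, - 4/19, 5/11 , 2.67, 5, 7]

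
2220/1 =2220 = 2220.00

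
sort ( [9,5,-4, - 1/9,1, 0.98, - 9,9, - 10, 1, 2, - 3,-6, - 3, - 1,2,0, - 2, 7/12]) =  [ - 10,-9 , - 6,-4, - 3, - 3 , - 2, - 1, - 1/9, 0,7/12 , 0.98, 1,  1 , 2, 2,5,9,9]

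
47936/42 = 1141 + 1/3 = 1141.33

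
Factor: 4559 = 47^1*97^1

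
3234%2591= 643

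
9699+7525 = 17224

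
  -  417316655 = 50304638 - 467621293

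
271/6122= 271/6122 = 0.04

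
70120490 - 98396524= -28276034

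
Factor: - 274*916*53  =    -  2^3*53^1 *137^1*229^1 = - 13302152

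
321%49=27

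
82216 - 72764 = 9452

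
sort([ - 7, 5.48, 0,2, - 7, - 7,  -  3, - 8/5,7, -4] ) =[ - 7,  -  7,-7, -4, - 3,-8/5, 0, 2,5.48,7]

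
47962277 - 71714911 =-23752634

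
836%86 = 62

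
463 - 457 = 6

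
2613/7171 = 2613/7171 = 0.36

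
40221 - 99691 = -59470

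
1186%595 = 591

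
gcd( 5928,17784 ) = 5928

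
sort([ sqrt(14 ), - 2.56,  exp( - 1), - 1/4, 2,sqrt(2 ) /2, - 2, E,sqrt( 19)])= [ - 2.56 , - 2, - 1/4,exp( - 1 ) , sqrt( 2 )/2,2, E,sqrt(14 ), sqrt( 19)]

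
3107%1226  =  655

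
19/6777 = 19/6777  =  0.00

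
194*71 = 13774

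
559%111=4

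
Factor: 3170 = 2^1*5^1*317^1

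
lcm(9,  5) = 45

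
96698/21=4604+ 2/3 = 4604.67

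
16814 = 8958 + 7856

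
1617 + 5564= 7181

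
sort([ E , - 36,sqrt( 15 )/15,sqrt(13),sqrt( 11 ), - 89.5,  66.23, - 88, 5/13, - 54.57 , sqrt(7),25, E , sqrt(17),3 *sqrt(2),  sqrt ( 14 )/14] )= [ - 89.5, - 88, - 54.57, - 36,sqrt(15 )/15 , sqrt( 14) /14, 5/13,  sqrt( 7) , E, E,sqrt(11) , sqrt( 13 ),sqrt(17 ) , 3*sqrt( 2),25, 66.23] 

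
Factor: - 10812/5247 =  - 68/33 = -2^2*3^( - 1) * 11^( - 1)*17^1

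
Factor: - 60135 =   -  3^1 * 5^1*19^1 * 211^1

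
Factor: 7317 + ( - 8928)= - 1611 =- 3^2*179^1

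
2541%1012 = 517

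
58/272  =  29/136  =  0.21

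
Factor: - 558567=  - 3^2*53^1 *1171^1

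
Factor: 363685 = 5^1*7^1*10391^1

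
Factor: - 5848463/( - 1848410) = 2^(  -  1 )*5^ ( -1 )*17^( - 1)*23^1 *83^(-1) * 131^ ( - 1)*254281^1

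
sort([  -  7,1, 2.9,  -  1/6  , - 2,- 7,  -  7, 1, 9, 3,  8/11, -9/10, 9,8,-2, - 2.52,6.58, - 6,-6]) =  [ -7, - 7, -7, - 6, - 6, - 2.52,-2,  -  2, -9/10,- 1/6, 8/11, 1,1,2.9,3, 6.58, 8, 9,  9 ] 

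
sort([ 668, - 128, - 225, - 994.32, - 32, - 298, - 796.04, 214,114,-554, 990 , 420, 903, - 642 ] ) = [ - 994.32, - 796.04, - 642, - 554,  -  298, - 225,  -  128, - 32,114,  214, 420, 668,903,990] 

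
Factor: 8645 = 5^1*7^1* 13^1*19^1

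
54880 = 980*56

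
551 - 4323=-3772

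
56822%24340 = 8142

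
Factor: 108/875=2^2*3^3*5^( -3 ) * 7^ (  -  1 )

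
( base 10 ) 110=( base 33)3b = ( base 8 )156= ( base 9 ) 132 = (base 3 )11002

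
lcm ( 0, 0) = 0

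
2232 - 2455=-223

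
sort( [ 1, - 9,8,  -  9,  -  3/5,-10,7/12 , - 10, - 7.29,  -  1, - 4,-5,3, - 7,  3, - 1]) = [ - 10,- 10, - 9, - 9, - 7.29, - 7, - 5, - 4, - 1, - 1 , - 3/5,7/12, 1,3  ,  3,8] 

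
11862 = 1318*9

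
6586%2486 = 1614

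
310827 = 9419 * 33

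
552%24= 0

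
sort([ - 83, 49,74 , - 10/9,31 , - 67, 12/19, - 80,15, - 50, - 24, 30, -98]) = [ - 98, -83,-80, - 67, - 50,  -  24, - 10/9,12/19,  15,30,31,  49,74 ]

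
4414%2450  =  1964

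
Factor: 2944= 2^7*23^1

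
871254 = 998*873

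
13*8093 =105209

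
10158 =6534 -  - 3624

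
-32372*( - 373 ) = 12074756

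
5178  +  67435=72613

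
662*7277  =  4817374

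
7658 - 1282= 6376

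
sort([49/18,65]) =[49/18,65]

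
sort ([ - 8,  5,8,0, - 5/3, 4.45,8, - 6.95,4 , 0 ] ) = [  -  8, - 6.95, - 5/3, 0,0,4,4.45, 5, 8,8]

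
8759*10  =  87590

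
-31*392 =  - 12152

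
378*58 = 21924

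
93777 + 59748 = 153525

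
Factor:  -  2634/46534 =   -  3/53 = - 3^1 * 53^ (-1 ) 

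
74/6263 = 74/6263 = 0.01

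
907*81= 73467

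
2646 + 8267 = 10913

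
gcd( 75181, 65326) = 1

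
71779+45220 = 116999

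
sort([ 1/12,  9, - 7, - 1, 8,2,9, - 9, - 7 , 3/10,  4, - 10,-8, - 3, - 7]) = [  -  10,-9, - 8, - 7 ,-7, - 7 , - 3, - 1,1/12,  3/10, 2,4,8,9, 9]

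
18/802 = 9/401 =0.02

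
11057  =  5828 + 5229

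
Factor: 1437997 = 11^1 * 31^1*4217^1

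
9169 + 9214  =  18383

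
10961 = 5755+5206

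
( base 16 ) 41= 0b1000001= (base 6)145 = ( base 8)101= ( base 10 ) 65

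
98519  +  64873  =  163392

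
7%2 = 1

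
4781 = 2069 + 2712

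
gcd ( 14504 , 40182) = 74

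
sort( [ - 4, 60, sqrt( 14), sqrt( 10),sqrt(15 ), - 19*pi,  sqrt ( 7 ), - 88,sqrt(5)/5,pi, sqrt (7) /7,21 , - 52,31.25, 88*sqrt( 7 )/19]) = [ - 88, - 19*pi, - 52, - 4 , sqrt( 7 )/7, sqrt(5)/5, sqrt(7),pi, sqrt(10), sqrt( 14),  sqrt(15 ),88*sqrt( 7 )/19,21, 31.25,60] 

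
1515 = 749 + 766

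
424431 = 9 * 47159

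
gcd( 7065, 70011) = 9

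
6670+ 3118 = 9788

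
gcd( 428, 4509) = 1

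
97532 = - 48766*( - 2)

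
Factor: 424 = 2^3 * 53^1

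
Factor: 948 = 2^2*3^1*79^1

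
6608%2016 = 560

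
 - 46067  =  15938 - 62005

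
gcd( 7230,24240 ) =30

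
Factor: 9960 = 2^3*3^1*5^1*83^1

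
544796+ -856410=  - 311614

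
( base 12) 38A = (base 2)1000011010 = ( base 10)538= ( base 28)J6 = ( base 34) fs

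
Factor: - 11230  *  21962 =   -  246633260= - 2^2*5^1*79^1*139^1*1123^1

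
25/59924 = 25/59924=0.00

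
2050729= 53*38693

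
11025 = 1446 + 9579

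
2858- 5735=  - 2877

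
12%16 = 12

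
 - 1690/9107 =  - 1 + 7417/9107 = - 0.19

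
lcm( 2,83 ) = 166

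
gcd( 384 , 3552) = 96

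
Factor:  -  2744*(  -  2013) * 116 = 2^5*3^1 * 7^3*11^1*29^1*61^1= 640745952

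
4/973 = 4/973 = 0.00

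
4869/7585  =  4869/7585 = 0.64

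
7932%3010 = 1912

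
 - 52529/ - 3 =52529/3 = 17509.67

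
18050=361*50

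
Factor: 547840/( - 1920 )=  - 2^3 * 3^( - 1)*107^1= -856/3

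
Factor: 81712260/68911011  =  9079140/7656779 = 2^2*3^1 * 5^1*7^1*13^ ( - 1 )*739^( - 1)*797^( - 1)*21617^1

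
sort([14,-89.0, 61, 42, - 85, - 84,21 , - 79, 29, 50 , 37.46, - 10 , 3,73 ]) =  [-89.0 , - 85, - 84, - 79, - 10 , 3,  14, 21,29,37.46,42 , 50,61, 73]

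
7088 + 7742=14830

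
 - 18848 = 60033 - 78881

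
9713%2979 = 776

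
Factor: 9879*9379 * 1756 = 2^2*3^1*37^1*83^1*89^1 * 113^1*439^1 = 162702427596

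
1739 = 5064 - 3325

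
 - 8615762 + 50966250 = 42350488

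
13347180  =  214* 62370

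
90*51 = 4590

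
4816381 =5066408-250027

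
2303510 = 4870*473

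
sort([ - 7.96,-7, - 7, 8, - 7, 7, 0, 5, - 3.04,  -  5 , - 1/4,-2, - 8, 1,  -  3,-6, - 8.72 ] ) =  [ - 8.72, -8,  -  7.96,-7, - 7, - 7,  -  6,-5,- 3.04,-3,  -  2, - 1/4, 0,1,5, 7, 8]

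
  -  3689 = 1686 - 5375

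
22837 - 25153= - 2316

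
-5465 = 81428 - 86893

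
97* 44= 4268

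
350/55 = 70/11 = 6.36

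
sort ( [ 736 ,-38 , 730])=[ -38, 730,736 ] 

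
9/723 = 3/241=0.01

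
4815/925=963/185 =5.21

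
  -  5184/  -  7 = 5184/7  =  740.57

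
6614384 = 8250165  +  -1635781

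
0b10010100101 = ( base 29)1C0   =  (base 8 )2245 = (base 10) 1189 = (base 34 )10x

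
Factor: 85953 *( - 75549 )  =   - 6493663197 = - 3^2*7^1*4093^1*25183^1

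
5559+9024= 14583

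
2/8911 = 2/8911  =  0.00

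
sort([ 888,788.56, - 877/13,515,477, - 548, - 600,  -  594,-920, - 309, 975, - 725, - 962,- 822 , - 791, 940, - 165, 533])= [  -  962,-920,  -  822, - 791,- 725,  -  600,-594, - 548,-309, - 165,  -  877/13,477, 515, 533, 788.56,888,940,  975]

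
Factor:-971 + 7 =-964= -2^2 *241^1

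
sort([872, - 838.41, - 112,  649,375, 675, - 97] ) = [ - 838.41, - 112, - 97 , 375,  649,675, 872]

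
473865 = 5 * 94773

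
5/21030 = 1/4206 = 0.00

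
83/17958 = 83/17958 = 0.00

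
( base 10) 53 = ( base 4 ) 311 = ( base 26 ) 21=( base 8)65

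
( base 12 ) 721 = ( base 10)1033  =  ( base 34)UD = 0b10000001001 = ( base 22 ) 22l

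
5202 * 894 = 4650588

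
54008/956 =13502/239 = 56.49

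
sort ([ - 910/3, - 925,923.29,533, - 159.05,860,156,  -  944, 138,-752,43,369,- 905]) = [-944, - 925, - 905,- 752,  -  910/3,-159.05,43,138, 156,369, 533, 860,923.29]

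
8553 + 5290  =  13843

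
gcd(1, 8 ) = 1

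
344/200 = 43/25 = 1.72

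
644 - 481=163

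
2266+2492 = 4758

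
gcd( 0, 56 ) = 56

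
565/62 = 565/62 = 9.11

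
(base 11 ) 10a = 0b10000011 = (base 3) 11212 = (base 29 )4f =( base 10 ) 131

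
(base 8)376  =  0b11111110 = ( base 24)ae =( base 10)254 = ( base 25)a4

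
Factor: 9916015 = 5^1*17^1*43^1*2713^1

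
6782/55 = 123 + 17/55 = 123.31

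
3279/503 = 3279/503=6.52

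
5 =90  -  85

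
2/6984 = 1/3492 = 0.00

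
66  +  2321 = 2387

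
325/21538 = 325/21538 = 0.02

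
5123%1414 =881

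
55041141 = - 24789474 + 79830615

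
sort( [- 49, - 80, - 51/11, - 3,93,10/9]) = [  -  80,-49, - 51/11, - 3,10/9 , 93]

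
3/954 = 1/318= 0.00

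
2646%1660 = 986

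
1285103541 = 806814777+478288764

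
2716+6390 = 9106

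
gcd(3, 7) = 1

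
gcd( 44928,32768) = 128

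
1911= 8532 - 6621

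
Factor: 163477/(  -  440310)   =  -2^( - 1)*3^( - 1) * 5^ ( - 1 ) * 13^( - 1)*1129^ ( - 1)*163477^1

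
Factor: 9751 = 7^2*199^1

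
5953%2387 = 1179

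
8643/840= 2881/280 = 10.29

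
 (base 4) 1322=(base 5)442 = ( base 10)122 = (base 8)172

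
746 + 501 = 1247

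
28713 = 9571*3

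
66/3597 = 2/109  =  0.02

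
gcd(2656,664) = 664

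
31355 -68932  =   - 37577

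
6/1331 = 6/1331 = 0.00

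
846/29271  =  282/9757 =0.03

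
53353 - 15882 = 37471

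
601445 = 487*1235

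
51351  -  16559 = 34792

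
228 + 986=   1214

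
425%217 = 208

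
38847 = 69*563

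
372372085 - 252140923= 120231162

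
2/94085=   2/94085 = 0.00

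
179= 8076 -7897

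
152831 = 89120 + 63711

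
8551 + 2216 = 10767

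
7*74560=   521920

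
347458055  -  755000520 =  - 407542465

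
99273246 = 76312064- -22961182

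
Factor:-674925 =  -3^1*5^2 * 8999^1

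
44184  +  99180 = 143364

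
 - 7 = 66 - 73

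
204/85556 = 51/21389=0.00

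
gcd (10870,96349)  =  1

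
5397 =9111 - 3714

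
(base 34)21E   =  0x938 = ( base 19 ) 6A4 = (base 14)c08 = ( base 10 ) 2360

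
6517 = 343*19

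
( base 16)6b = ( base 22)4J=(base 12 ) 8B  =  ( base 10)107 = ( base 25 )47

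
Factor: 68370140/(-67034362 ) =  - 2^1*5^1*149^1* 22943^1*33517181^(  -  1) = -34185070/33517181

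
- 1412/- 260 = 353/65 = 5.43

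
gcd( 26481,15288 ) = 273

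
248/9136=31/1142 = 0.03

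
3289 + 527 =3816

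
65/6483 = 65/6483= 0.01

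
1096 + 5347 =6443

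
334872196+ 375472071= 710344267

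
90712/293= 309 + 175/293 = 309.60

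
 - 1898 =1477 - 3375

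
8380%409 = 200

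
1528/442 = 764/221=3.46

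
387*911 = 352557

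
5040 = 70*72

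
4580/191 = 23 + 187/191  =  23.98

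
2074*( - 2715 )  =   - 5630910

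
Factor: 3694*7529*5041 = 140200927166 = 2^1 * 71^2*1847^1 *7529^1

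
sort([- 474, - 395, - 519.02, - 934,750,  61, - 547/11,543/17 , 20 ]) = [ - 934, - 519.02, - 474,- 395 , - 547/11,20, 543/17, 61, 750]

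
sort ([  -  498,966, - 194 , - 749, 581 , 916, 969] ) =[-749,-498, - 194,581, 916 , 966,969] 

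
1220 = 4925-3705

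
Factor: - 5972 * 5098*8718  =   -265421741808 = - 2^4*3^1*1453^1 *1493^1*2549^1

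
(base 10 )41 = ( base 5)131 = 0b101001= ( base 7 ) 56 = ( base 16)29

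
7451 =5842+1609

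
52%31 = 21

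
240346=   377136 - 136790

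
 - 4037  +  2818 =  - 1219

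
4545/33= 137 + 8/11 = 137.73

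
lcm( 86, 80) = 3440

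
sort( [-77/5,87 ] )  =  [ - 77/5, 87]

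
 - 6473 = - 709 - 5764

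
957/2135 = 957/2135 = 0.45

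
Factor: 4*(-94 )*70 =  - 26320 =- 2^4 * 5^1*7^1 *47^1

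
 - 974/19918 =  - 1  +  9472/9959 = - 0.05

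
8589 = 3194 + 5395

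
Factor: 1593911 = 11^1*47^1*3083^1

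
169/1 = 169 = 169.00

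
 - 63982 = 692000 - 755982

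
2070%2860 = 2070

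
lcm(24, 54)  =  216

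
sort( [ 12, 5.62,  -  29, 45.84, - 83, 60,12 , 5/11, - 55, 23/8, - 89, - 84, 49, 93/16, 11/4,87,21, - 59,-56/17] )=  [ - 89, - 84, - 83,-59, - 55, - 29, - 56/17, 5/11, 11/4, 23/8, 5.62, 93/16, 12, 12,21,  45.84, 49, 60,87]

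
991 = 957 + 34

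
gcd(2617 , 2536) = 1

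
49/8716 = 49/8716 = 0.01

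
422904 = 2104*201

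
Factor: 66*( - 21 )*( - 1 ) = 1386=2^1*3^2*7^1*11^1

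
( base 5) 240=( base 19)3D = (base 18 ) 3G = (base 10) 70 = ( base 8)106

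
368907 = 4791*77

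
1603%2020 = 1603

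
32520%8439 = 7203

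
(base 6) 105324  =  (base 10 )8980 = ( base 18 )19cg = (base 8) 21424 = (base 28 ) bck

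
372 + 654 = 1026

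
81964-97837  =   - 15873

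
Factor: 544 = 2^5*17^1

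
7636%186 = 10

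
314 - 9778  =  - 9464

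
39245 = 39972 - 727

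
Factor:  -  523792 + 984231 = 460439 = 7^1*65777^1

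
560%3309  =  560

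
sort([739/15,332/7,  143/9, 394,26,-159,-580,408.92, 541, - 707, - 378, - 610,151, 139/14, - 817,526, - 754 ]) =[ - 817, - 754, - 707, - 610, -580,-378,  -  159,139/14,143/9, 26,332/7,739/15,151,394,  408.92,526,541] 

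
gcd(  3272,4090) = 818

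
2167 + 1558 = 3725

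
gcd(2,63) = 1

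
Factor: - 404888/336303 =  - 856/711 = -2^3*3^ ( - 2)*79^(-1)*107^1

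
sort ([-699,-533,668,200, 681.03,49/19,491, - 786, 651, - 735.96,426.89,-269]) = [ - 786, - 735.96,  -  699, - 533, - 269,  49/19,200,426.89, 491,651,668,  681.03]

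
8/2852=2/713 = 0.00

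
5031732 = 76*66207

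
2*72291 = 144582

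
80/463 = 80/463 = 0.17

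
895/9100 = 179/1820 = 0.10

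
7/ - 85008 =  -1/12144 = - 0.00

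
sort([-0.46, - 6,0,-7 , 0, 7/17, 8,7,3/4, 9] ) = [ - 7,-6, - 0.46,0,0,7/17, 3/4,7,8, 9] 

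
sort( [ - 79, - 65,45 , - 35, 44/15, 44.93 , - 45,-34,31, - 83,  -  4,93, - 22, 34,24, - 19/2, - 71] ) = [ - 83, - 79, - 71, - 65, - 45, - 35, - 34,  -  22, - 19/2, - 4, 44/15,24,31, 34, 44.93,45,93]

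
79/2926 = 79/2926= 0.03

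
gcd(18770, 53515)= 5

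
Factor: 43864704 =2^7*3^2*13^1*29^1*101^1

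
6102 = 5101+1001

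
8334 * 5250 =43753500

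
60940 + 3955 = 64895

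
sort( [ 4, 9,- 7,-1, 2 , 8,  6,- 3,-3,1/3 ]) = [ - 7, -3, - 3, - 1,  1/3,  2, 4,6,  8 , 9 ]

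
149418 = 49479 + 99939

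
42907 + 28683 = 71590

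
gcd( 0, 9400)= 9400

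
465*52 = 24180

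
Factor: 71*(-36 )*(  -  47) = 2^2 * 3^2*47^1*71^1 = 120132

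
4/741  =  4/741 = 0.01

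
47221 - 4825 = 42396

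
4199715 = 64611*65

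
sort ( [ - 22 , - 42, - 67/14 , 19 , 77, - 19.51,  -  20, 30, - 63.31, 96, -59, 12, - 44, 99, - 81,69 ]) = [ - 81, - 63.31, - 59, - 44,-42 , -22,-20, - 19.51, - 67/14, 12, 19, 30, 69, 77, 96, 99 ]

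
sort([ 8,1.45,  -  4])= [- 4, 1.45,8 ] 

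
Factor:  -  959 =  - 7^1*137^1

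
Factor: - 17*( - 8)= 2^3* 17^1 = 136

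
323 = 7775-7452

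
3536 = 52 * 68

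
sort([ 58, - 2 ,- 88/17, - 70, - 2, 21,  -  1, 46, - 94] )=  [ - 94,-70, - 88/17, - 2, - 2,- 1,21,46,58]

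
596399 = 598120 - 1721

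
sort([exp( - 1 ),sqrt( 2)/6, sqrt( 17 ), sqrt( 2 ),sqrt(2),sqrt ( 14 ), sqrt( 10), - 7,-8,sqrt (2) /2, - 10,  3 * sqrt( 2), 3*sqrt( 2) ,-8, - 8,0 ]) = [ - 10,-8,-8 , - 8, - 7,0, sqrt(2 ) /6,exp ( - 1 ),sqrt(2 )/2,sqrt( 2 ), sqrt(2),sqrt( 10 ),sqrt( 14),sqrt(17),  3*sqrt(2 ), 3*sqrt( 2) ]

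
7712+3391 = 11103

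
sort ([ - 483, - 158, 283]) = [ - 483 , - 158,283]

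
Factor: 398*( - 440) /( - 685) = 35024/137 = 2^4*11^1*137^( -1 )*199^1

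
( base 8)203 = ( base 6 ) 335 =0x83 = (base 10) 131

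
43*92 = 3956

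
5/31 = 5/31=0.16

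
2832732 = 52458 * 54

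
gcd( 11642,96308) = 2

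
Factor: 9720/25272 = 5/13 = 5^1 * 13^( - 1)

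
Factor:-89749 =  - 11^1*41^1 * 199^1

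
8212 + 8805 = 17017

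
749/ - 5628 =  - 1 + 697/804 = - 0.13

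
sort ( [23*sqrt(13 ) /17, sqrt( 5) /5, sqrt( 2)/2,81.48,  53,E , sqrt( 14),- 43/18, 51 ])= [ - 43/18 , sqrt(5) /5, sqrt(2 ) /2,  E , sqrt( 14),  23*sqrt (13)/17, 51,  53, 81.48] 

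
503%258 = 245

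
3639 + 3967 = 7606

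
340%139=62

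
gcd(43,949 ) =1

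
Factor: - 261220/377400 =  -  353/510 = - 2^(  -  1 )*3^( - 1 ) * 5^(- 1) * 17^( - 1)*353^1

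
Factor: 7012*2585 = 18126020 = 2^2*5^1*11^1*47^1*1753^1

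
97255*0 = 0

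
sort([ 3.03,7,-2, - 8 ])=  [ - 8, - 2,3.03, 7]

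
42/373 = 42/373 = 0.11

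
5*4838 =24190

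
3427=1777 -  -1650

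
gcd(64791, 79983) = 9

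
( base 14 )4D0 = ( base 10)966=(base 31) 105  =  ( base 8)1706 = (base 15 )446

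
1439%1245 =194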